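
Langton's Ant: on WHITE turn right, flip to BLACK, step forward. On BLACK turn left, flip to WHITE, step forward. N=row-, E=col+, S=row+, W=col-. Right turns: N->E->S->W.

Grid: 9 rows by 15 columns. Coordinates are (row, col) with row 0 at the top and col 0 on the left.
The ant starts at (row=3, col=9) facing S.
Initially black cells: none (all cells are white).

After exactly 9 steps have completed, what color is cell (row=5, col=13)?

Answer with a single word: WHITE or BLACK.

Answer: WHITE

Derivation:
Step 1: on WHITE (3,9): turn R to W, flip to black, move to (3,8). |black|=1
Step 2: on WHITE (3,8): turn R to N, flip to black, move to (2,8). |black|=2
Step 3: on WHITE (2,8): turn R to E, flip to black, move to (2,9). |black|=3
Step 4: on WHITE (2,9): turn R to S, flip to black, move to (3,9). |black|=4
Step 5: on BLACK (3,9): turn L to E, flip to white, move to (3,10). |black|=3
Step 6: on WHITE (3,10): turn R to S, flip to black, move to (4,10). |black|=4
Step 7: on WHITE (4,10): turn R to W, flip to black, move to (4,9). |black|=5
Step 8: on WHITE (4,9): turn R to N, flip to black, move to (3,9). |black|=6
Step 9: on WHITE (3,9): turn R to E, flip to black, move to (3,10). |black|=7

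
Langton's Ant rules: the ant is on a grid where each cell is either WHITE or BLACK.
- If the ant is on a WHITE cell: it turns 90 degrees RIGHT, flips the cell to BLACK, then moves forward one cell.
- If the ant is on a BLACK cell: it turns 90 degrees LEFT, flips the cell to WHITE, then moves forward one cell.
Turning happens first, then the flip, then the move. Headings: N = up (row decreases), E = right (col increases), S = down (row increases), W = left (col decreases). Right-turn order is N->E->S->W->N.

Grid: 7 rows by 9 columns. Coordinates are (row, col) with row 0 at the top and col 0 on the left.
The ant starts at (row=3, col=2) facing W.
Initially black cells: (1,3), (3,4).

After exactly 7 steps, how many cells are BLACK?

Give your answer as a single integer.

Answer: 7

Derivation:
Step 1: on WHITE (3,2): turn R to N, flip to black, move to (2,2). |black|=3
Step 2: on WHITE (2,2): turn R to E, flip to black, move to (2,3). |black|=4
Step 3: on WHITE (2,3): turn R to S, flip to black, move to (3,3). |black|=5
Step 4: on WHITE (3,3): turn R to W, flip to black, move to (3,2). |black|=6
Step 5: on BLACK (3,2): turn L to S, flip to white, move to (4,2). |black|=5
Step 6: on WHITE (4,2): turn R to W, flip to black, move to (4,1). |black|=6
Step 7: on WHITE (4,1): turn R to N, flip to black, move to (3,1). |black|=7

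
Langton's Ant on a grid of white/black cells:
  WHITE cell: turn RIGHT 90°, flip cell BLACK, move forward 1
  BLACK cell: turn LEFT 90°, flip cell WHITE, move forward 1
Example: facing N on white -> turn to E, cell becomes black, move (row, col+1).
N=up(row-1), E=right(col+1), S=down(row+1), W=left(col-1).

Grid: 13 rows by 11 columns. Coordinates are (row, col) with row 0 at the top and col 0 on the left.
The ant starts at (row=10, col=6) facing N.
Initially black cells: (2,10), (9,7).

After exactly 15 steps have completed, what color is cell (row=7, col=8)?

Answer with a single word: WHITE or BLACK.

Answer: WHITE

Derivation:
Step 1: on WHITE (10,6): turn R to E, flip to black, move to (10,7). |black|=3
Step 2: on WHITE (10,7): turn R to S, flip to black, move to (11,7). |black|=4
Step 3: on WHITE (11,7): turn R to W, flip to black, move to (11,6). |black|=5
Step 4: on WHITE (11,6): turn R to N, flip to black, move to (10,6). |black|=6
Step 5: on BLACK (10,6): turn L to W, flip to white, move to (10,5). |black|=5
Step 6: on WHITE (10,5): turn R to N, flip to black, move to (9,5). |black|=6
Step 7: on WHITE (9,5): turn R to E, flip to black, move to (9,6). |black|=7
Step 8: on WHITE (9,6): turn R to S, flip to black, move to (10,6). |black|=8
Step 9: on WHITE (10,6): turn R to W, flip to black, move to (10,5). |black|=9
Step 10: on BLACK (10,5): turn L to S, flip to white, move to (11,5). |black|=8
Step 11: on WHITE (11,5): turn R to W, flip to black, move to (11,4). |black|=9
Step 12: on WHITE (11,4): turn R to N, flip to black, move to (10,4). |black|=10
Step 13: on WHITE (10,4): turn R to E, flip to black, move to (10,5). |black|=11
Step 14: on WHITE (10,5): turn R to S, flip to black, move to (11,5). |black|=12
Step 15: on BLACK (11,5): turn L to E, flip to white, move to (11,6). |black|=11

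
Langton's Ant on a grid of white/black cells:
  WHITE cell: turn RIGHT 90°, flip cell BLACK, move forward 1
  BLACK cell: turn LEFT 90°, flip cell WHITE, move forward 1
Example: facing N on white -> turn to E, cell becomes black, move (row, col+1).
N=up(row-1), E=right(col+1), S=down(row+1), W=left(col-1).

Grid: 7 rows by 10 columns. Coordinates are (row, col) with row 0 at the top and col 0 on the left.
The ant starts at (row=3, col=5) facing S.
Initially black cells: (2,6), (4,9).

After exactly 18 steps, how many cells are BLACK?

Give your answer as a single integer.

Step 1: on WHITE (3,5): turn R to W, flip to black, move to (3,4). |black|=3
Step 2: on WHITE (3,4): turn R to N, flip to black, move to (2,4). |black|=4
Step 3: on WHITE (2,4): turn R to E, flip to black, move to (2,5). |black|=5
Step 4: on WHITE (2,5): turn R to S, flip to black, move to (3,5). |black|=6
Step 5: on BLACK (3,5): turn L to E, flip to white, move to (3,6). |black|=5
Step 6: on WHITE (3,6): turn R to S, flip to black, move to (4,6). |black|=6
Step 7: on WHITE (4,6): turn R to W, flip to black, move to (4,5). |black|=7
Step 8: on WHITE (4,5): turn R to N, flip to black, move to (3,5). |black|=8
Step 9: on WHITE (3,5): turn R to E, flip to black, move to (3,6). |black|=9
Step 10: on BLACK (3,6): turn L to N, flip to white, move to (2,6). |black|=8
Step 11: on BLACK (2,6): turn L to W, flip to white, move to (2,5). |black|=7
Step 12: on BLACK (2,5): turn L to S, flip to white, move to (3,5). |black|=6
Step 13: on BLACK (3,5): turn L to E, flip to white, move to (3,6). |black|=5
Step 14: on WHITE (3,6): turn R to S, flip to black, move to (4,6). |black|=6
Step 15: on BLACK (4,6): turn L to E, flip to white, move to (4,7). |black|=5
Step 16: on WHITE (4,7): turn R to S, flip to black, move to (5,7). |black|=6
Step 17: on WHITE (5,7): turn R to W, flip to black, move to (5,6). |black|=7
Step 18: on WHITE (5,6): turn R to N, flip to black, move to (4,6). |black|=8

Answer: 8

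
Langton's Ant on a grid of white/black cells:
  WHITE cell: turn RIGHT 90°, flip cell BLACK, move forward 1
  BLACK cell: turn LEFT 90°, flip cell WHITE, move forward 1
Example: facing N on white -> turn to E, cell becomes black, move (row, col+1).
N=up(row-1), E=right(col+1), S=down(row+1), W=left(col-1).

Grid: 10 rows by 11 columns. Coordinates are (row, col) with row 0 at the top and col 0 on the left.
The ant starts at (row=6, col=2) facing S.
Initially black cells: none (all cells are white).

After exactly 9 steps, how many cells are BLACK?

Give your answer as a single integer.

Step 1: on WHITE (6,2): turn R to W, flip to black, move to (6,1). |black|=1
Step 2: on WHITE (6,1): turn R to N, flip to black, move to (5,1). |black|=2
Step 3: on WHITE (5,1): turn R to E, flip to black, move to (5,2). |black|=3
Step 4: on WHITE (5,2): turn R to S, flip to black, move to (6,2). |black|=4
Step 5: on BLACK (6,2): turn L to E, flip to white, move to (6,3). |black|=3
Step 6: on WHITE (6,3): turn R to S, flip to black, move to (7,3). |black|=4
Step 7: on WHITE (7,3): turn R to W, flip to black, move to (7,2). |black|=5
Step 8: on WHITE (7,2): turn R to N, flip to black, move to (6,2). |black|=6
Step 9: on WHITE (6,2): turn R to E, flip to black, move to (6,3). |black|=7

Answer: 7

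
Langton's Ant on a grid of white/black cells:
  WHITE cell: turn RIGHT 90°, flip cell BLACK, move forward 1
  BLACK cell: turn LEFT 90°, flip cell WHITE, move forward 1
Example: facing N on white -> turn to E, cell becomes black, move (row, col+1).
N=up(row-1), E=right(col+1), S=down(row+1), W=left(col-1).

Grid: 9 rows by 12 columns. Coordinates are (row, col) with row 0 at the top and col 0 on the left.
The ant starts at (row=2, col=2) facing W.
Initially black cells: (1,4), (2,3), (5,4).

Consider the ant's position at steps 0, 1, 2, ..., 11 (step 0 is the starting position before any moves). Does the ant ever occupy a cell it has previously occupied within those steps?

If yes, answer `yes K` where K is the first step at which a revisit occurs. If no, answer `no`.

Step 1: on WHITE (2,2): turn R to N, flip to black, move to (1,2). |black|=4 — new cell
Step 2: on WHITE (1,2): turn R to E, flip to black, move to (1,3). |black|=5 — new cell
Step 3: on WHITE (1,3): turn R to S, flip to black, move to (2,3). |black|=6 — new cell
Step 4: on BLACK (2,3): turn L to E, flip to white, move to (2,4). |black|=5 — new cell
Step 5: on WHITE (2,4): turn R to S, flip to black, move to (3,4). |black|=6 — new cell
Step 6: on WHITE (3,4): turn R to W, flip to black, move to (3,3). |black|=7 — new cell
Step 7: on WHITE (3,3): turn R to N, flip to black, move to (2,3). |black|=8 — REVISIT

Answer: yes 7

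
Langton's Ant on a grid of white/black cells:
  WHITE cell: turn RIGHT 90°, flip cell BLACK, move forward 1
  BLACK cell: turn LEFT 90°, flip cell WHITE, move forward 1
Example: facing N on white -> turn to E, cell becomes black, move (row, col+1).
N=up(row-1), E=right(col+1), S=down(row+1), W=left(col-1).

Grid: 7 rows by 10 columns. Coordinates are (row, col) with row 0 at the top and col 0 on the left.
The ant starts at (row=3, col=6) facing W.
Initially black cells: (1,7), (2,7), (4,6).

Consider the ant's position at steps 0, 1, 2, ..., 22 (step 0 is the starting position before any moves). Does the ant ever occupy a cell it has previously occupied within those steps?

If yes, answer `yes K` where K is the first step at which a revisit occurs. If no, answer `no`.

Step 1: on WHITE (3,6): turn R to N, flip to black, move to (2,6). |black|=4 — new cell
Step 2: on WHITE (2,6): turn R to E, flip to black, move to (2,7). |black|=5 — new cell
Step 3: on BLACK (2,7): turn L to N, flip to white, move to (1,7). |black|=4 — new cell
Step 4: on BLACK (1,7): turn L to W, flip to white, move to (1,6). |black|=3 — new cell
Step 5: on WHITE (1,6): turn R to N, flip to black, move to (0,6). |black|=4 — new cell
Step 6: on WHITE (0,6): turn R to E, flip to black, move to (0,7). |black|=5 — new cell
Step 7: on WHITE (0,7): turn R to S, flip to black, move to (1,7). |black|=6 — REVISIT

Answer: yes 7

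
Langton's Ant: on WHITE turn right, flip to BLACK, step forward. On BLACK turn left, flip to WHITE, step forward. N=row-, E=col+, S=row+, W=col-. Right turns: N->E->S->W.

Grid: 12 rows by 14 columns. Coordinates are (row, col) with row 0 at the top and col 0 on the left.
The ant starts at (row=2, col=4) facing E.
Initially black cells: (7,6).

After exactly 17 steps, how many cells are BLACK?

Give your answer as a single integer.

Answer: 8

Derivation:
Step 1: on WHITE (2,4): turn R to S, flip to black, move to (3,4). |black|=2
Step 2: on WHITE (3,4): turn R to W, flip to black, move to (3,3). |black|=3
Step 3: on WHITE (3,3): turn R to N, flip to black, move to (2,3). |black|=4
Step 4: on WHITE (2,3): turn R to E, flip to black, move to (2,4). |black|=5
Step 5: on BLACK (2,4): turn L to N, flip to white, move to (1,4). |black|=4
Step 6: on WHITE (1,4): turn R to E, flip to black, move to (1,5). |black|=5
Step 7: on WHITE (1,5): turn R to S, flip to black, move to (2,5). |black|=6
Step 8: on WHITE (2,5): turn R to W, flip to black, move to (2,4). |black|=7
Step 9: on WHITE (2,4): turn R to N, flip to black, move to (1,4). |black|=8
Step 10: on BLACK (1,4): turn L to W, flip to white, move to (1,3). |black|=7
Step 11: on WHITE (1,3): turn R to N, flip to black, move to (0,3). |black|=8
Step 12: on WHITE (0,3): turn R to E, flip to black, move to (0,4). |black|=9
Step 13: on WHITE (0,4): turn R to S, flip to black, move to (1,4). |black|=10
Step 14: on WHITE (1,4): turn R to W, flip to black, move to (1,3). |black|=11
Step 15: on BLACK (1,3): turn L to S, flip to white, move to (2,3). |black|=10
Step 16: on BLACK (2,3): turn L to E, flip to white, move to (2,4). |black|=9
Step 17: on BLACK (2,4): turn L to N, flip to white, move to (1,4). |black|=8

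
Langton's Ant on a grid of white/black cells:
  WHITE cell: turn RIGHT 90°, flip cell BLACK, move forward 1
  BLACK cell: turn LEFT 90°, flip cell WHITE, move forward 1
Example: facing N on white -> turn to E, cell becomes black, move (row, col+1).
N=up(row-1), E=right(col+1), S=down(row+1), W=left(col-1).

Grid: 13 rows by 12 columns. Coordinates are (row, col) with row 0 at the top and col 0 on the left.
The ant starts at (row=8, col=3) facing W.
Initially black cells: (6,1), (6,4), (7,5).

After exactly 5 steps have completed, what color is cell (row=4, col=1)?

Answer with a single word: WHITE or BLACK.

Answer: WHITE

Derivation:
Step 1: on WHITE (8,3): turn R to N, flip to black, move to (7,3). |black|=4
Step 2: on WHITE (7,3): turn R to E, flip to black, move to (7,4). |black|=5
Step 3: on WHITE (7,4): turn R to S, flip to black, move to (8,4). |black|=6
Step 4: on WHITE (8,4): turn R to W, flip to black, move to (8,3). |black|=7
Step 5: on BLACK (8,3): turn L to S, flip to white, move to (9,3). |black|=6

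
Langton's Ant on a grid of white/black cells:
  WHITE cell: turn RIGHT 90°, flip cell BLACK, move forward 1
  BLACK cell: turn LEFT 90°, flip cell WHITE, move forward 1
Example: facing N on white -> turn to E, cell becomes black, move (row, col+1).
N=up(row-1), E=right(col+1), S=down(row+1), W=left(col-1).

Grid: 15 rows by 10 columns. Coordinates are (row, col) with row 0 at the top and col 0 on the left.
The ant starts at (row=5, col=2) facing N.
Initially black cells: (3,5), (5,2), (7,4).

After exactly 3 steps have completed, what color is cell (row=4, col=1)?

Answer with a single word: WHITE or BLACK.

Step 1: on BLACK (5,2): turn L to W, flip to white, move to (5,1). |black|=2
Step 2: on WHITE (5,1): turn R to N, flip to black, move to (4,1). |black|=3
Step 3: on WHITE (4,1): turn R to E, flip to black, move to (4,2). |black|=4

Answer: BLACK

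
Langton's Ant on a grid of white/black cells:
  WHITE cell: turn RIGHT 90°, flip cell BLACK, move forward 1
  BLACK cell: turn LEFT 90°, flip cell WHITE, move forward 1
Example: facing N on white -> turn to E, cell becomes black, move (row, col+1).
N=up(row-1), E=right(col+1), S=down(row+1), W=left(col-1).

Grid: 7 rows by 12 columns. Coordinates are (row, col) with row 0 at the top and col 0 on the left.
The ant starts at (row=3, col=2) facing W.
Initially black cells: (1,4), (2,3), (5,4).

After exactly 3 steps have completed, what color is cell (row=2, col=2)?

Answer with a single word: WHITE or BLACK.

Answer: BLACK

Derivation:
Step 1: on WHITE (3,2): turn R to N, flip to black, move to (2,2). |black|=4
Step 2: on WHITE (2,2): turn R to E, flip to black, move to (2,3). |black|=5
Step 3: on BLACK (2,3): turn L to N, flip to white, move to (1,3). |black|=4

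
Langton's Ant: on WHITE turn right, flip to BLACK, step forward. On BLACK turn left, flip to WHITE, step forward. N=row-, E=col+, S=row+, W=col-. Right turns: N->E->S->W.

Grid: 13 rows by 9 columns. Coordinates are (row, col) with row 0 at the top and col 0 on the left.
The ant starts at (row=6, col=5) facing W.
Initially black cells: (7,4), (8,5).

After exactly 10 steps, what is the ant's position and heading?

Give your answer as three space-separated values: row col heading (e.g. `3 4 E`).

Answer: 7 4 E

Derivation:
Step 1: on WHITE (6,5): turn R to N, flip to black, move to (5,5). |black|=3
Step 2: on WHITE (5,5): turn R to E, flip to black, move to (5,6). |black|=4
Step 3: on WHITE (5,6): turn R to S, flip to black, move to (6,6). |black|=5
Step 4: on WHITE (6,6): turn R to W, flip to black, move to (6,5). |black|=6
Step 5: on BLACK (6,5): turn L to S, flip to white, move to (7,5). |black|=5
Step 6: on WHITE (7,5): turn R to W, flip to black, move to (7,4). |black|=6
Step 7: on BLACK (7,4): turn L to S, flip to white, move to (8,4). |black|=5
Step 8: on WHITE (8,4): turn R to W, flip to black, move to (8,3). |black|=6
Step 9: on WHITE (8,3): turn R to N, flip to black, move to (7,3). |black|=7
Step 10: on WHITE (7,3): turn R to E, flip to black, move to (7,4). |black|=8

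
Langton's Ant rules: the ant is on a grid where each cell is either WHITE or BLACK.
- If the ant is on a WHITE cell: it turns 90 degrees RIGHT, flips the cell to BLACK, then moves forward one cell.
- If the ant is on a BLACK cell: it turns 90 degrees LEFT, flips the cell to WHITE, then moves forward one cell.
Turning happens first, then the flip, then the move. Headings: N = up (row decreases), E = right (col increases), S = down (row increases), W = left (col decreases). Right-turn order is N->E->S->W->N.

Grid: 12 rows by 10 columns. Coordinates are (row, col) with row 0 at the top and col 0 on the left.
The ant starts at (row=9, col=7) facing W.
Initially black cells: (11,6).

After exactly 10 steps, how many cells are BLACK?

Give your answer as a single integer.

Step 1: on WHITE (9,7): turn R to N, flip to black, move to (8,7). |black|=2
Step 2: on WHITE (8,7): turn R to E, flip to black, move to (8,8). |black|=3
Step 3: on WHITE (8,8): turn R to S, flip to black, move to (9,8). |black|=4
Step 4: on WHITE (9,8): turn R to W, flip to black, move to (9,7). |black|=5
Step 5: on BLACK (9,7): turn L to S, flip to white, move to (10,7). |black|=4
Step 6: on WHITE (10,7): turn R to W, flip to black, move to (10,6). |black|=5
Step 7: on WHITE (10,6): turn R to N, flip to black, move to (9,6). |black|=6
Step 8: on WHITE (9,6): turn R to E, flip to black, move to (9,7). |black|=7
Step 9: on WHITE (9,7): turn R to S, flip to black, move to (10,7). |black|=8
Step 10: on BLACK (10,7): turn L to E, flip to white, move to (10,8). |black|=7

Answer: 7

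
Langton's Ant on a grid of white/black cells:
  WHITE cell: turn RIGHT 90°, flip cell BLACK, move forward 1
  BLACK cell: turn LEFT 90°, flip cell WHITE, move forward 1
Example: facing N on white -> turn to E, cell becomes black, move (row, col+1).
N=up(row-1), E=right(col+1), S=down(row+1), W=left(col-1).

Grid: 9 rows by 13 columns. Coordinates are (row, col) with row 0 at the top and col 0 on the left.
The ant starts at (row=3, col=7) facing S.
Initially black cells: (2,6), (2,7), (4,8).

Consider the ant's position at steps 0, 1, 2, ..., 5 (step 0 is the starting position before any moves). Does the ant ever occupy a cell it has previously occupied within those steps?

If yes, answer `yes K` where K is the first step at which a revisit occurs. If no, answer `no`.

Answer: no

Derivation:
Step 1: on WHITE (3,7): turn R to W, flip to black, move to (3,6). |black|=4 — new cell
Step 2: on WHITE (3,6): turn R to N, flip to black, move to (2,6). |black|=5 — new cell
Step 3: on BLACK (2,6): turn L to W, flip to white, move to (2,5). |black|=4 — new cell
Step 4: on WHITE (2,5): turn R to N, flip to black, move to (1,5). |black|=5 — new cell
Step 5: on WHITE (1,5): turn R to E, flip to black, move to (1,6). |black|=6 — new cell
No revisit within 5 steps.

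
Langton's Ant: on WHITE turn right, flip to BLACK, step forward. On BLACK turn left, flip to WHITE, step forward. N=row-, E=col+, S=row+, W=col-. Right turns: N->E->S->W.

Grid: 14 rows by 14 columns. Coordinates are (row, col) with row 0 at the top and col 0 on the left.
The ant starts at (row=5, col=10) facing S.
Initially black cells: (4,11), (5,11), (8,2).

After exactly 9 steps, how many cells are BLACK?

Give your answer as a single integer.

Step 1: on WHITE (5,10): turn R to W, flip to black, move to (5,9). |black|=4
Step 2: on WHITE (5,9): turn R to N, flip to black, move to (4,9). |black|=5
Step 3: on WHITE (4,9): turn R to E, flip to black, move to (4,10). |black|=6
Step 4: on WHITE (4,10): turn R to S, flip to black, move to (5,10). |black|=7
Step 5: on BLACK (5,10): turn L to E, flip to white, move to (5,11). |black|=6
Step 6: on BLACK (5,11): turn L to N, flip to white, move to (4,11). |black|=5
Step 7: on BLACK (4,11): turn L to W, flip to white, move to (4,10). |black|=4
Step 8: on BLACK (4,10): turn L to S, flip to white, move to (5,10). |black|=3
Step 9: on WHITE (5,10): turn R to W, flip to black, move to (5,9). |black|=4

Answer: 4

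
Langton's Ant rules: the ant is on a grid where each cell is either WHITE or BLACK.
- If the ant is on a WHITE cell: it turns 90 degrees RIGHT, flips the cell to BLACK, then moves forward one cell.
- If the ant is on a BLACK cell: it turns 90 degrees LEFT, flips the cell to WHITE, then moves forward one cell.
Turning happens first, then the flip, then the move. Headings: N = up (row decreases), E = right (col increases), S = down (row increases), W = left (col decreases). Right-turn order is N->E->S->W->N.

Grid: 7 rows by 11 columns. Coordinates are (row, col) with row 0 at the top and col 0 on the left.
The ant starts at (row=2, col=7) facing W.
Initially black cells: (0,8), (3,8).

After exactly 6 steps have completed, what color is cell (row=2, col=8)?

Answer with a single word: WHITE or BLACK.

Step 1: on WHITE (2,7): turn R to N, flip to black, move to (1,7). |black|=3
Step 2: on WHITE (1,7): turn R to E, flip to black, move to (1,8). |black|=4
Step 3: on WHITE (1,8): turn R to S, flip to black, move to (2,8). |black|=5
Step 4: on WHITE (2,8): turn R to W, flip to black, move to (2,7). |black|=6
Step 5: on BLACK (2,7): turn L to S, flip to white, move to (3,7). |black|=5
Step 6: on WHITE (3,7): turn R to W, flip to black, move to (3,6). |black|=6

Answer: BLACK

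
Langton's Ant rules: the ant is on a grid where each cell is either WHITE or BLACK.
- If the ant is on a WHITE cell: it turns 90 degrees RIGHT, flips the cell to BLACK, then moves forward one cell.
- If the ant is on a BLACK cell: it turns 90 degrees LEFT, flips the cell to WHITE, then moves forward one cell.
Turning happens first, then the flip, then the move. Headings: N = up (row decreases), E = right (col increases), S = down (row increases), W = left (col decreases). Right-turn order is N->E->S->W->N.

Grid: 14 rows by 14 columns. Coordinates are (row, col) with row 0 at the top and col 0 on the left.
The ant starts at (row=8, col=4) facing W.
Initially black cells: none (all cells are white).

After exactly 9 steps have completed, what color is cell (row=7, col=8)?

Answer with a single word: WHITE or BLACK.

Step 1: on WHITE (8,4): turn R to N, flip to black, move to (7,4). |black|=1
Step 2: on WHITE (7,4): turn R to E, flip to black, move to (7,5). |black|=2
Step 3: on WHITE (7,5): turn R to S, flip to black, move to (8,5). |black|=3
Step 4: on WHITE (8,5): turn R to W, flip to black, move to (8,4). |black|=4
Step 5: on BLACK (8,4): turn L to S, flip to white, move to (9,4). |black|=3
Step 6: on WHITE (9,4): turn R to W, flip to black, move to (9,3). |black|=4
Step 7: on WHITE (9,3): turn R to N, flip to black, move to (8,3). |black|=5
Step 8: on WHITE (8,3): turn R to E, flip to black, move to (8,4). |black|=6
Step 9: on WHITE (8,4): turn R to S, flip to black, move to (9,4). |black|=7

Answer: WHITE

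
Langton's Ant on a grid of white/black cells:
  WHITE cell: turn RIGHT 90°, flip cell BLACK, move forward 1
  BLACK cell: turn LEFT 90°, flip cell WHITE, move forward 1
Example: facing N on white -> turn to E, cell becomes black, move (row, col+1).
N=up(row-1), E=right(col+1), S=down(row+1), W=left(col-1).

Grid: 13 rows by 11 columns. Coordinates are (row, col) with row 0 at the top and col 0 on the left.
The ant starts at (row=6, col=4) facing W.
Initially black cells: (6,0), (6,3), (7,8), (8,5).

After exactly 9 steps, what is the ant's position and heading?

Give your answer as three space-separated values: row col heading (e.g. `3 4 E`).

Step 1: on WHITE (6,4): turn R to N, flip to black, move to (5,4). |black|=5
Step 2: on WHITE (5,4): turn R to E, flip to black, move to (5,5). |black|=6
Step 3: on WHITE (5,5): turn R to S, flip to black, move to (6,5). |black|=7
Step 4: on WHITE (6,5): turn R to W, flip to black, move to (6,4). |black|=8
Step 5: on BLACK (6,4): turn L to S, flip to white, move to (7,4). |black|=7
Step 6: on WHITE (7,4): turn R to W, flip to black, move to (7,3). |black|=8
Step 7: on WHITE (7,3): turn R to N, flip to black, move to (6,3). |black|=9
Step 8: on BLACK (6,3): turn L to W, flip to white, move to (6,2). |black|=8
Step 9: on WHITE (6,2): turn R to N, flip to black, move to (5,2). |black|=9

Answer: 5 2 N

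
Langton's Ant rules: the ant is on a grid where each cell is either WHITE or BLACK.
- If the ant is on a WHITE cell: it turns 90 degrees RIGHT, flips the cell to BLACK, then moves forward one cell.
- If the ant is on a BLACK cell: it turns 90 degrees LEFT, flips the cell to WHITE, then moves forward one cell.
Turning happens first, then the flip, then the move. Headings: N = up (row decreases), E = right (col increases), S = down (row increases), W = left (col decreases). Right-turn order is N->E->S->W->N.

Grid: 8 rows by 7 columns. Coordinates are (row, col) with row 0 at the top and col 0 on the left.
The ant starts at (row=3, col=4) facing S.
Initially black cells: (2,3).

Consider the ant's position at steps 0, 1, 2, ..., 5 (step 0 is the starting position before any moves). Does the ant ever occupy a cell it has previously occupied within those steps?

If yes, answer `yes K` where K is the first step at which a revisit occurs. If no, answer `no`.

Answer: no

Derivation:
Step 1: on WHITE (3,4): turn R to W, flip to black, move to (3,3). |black|=2 — new cell
Step 2: on WHITE (3,3): turn R to N, flip to black, move to (2,3). |black|=3 — new cell
Step 3: on BLACK (2,3): turn L to W, flip to white, move to (2,2). |black|=2 — new cell
Step 4: on WHITE (2,2): turn R to N, flip to black, move to (1,2). |black|=3 — new cell
Step 5: on WHITE (1,2): turn R to E, flip to black, move to (1,3). |black|=4 — new cell
No revisit within 5 steps.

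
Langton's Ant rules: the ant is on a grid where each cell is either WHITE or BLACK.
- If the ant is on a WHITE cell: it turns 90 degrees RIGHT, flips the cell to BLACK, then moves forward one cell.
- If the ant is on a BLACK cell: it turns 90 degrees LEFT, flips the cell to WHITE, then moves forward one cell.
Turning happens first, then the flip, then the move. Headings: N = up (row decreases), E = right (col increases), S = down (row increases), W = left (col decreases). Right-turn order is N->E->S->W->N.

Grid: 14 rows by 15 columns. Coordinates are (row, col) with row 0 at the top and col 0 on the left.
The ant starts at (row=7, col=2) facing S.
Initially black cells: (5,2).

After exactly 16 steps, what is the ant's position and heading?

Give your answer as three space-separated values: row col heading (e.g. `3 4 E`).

Answer: 7 2 S

Derivation:
Step 1: on WHITE (7,2): turn R to W, flip to black, move to (7,1). |black|=2
Step 2: on WHITE (7,1): turn R to N, flip to black, move to (6,1). |black|=3
Step 3: on WHITE (6,1): turn R to E, flip to black, move to (6,2). |black|=4
Step 4: on WHITE (6,2): turn R to S, flip to black, move to (7,2). |black|=5
Step 5: on BLACK (7,2): turn L to E, flip to white, move to (7,3). |black|=4
Step 6: on WHITE (7,3): turn R to S, flip to black, move to (8,3). |black|=5
Step 7: on WHITE (8,3): turn R to W, flip to black, move to (8,2). |black|=6
Step 8: on WHITE (8,2): turn R to N, flip to black, move to (7,2). |black|=7
Step 9: on WHITE (7,2): turn R to E, flip to black, move to (7,3). |black|=8
Step 10: on BLACK (7,3): turn L to N, flip to white, move to (6,3). |black|=7
Step 11: on WHITE (6,3): turn R to E, flip to black, move to (6,4). |black|=8
Step 12: on WHITE (6,4): turn R to S, flip to black, move to (7,4). |black|=9
Step 13: on WHITE (7,4): turn R to W, flip to black, move to (7,3). |black|=10
Step 14: on WHITE (7,3): turn R to N, flip to black, move to (6,3). |black|=11
Step 15: on BLACK (6,3): turn L to W, flip to white, move to (6,2). |black|=10
Step 16: on BLACK (6,2): turn L to S, flip to white, move to (7,2). |black|=9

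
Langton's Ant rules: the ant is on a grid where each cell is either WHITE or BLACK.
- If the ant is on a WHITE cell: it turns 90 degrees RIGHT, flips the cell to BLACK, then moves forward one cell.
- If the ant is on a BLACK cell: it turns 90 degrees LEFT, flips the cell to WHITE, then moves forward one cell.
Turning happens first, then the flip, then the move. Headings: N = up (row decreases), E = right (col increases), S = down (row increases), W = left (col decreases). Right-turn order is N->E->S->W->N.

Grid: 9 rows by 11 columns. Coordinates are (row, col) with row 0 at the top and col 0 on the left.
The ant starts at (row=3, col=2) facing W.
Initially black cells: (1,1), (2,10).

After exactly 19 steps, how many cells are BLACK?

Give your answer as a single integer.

Step 1: on WHITE (3,2): turn R to N, flip to black, move to (2,2). |black|=3
Step 2: on WHITE (2,2): turn R to E, flip to black, move to (2,3). |black|=4
Step 3: on WHITE (2,3): turn R to S, flip to black, move to (3,3). |black|=5
Step 4: on WHITE (3,3): turn R to W, flip to black, move to (3,2). |black|=6
Step 5: on BLACK (3,2): turn L to S, flip to white, move to (4,2). |black|=5
Step 6: on WHITE (4,2): turn R to W, flip to black, move to (4,1). |black|=6
Step 7: on WHITE (4,1): turn R to N, flip to black, move to (3,1). |black|=7
Step 8: on WHITE (3,1): turn R to E, flip to black, move to (3,2). |black|=8
Step 9: on WHITE (3,2): turn R to S, flip to black, move to (4,2). |black|=9
Step 10: on BLACK (4,2): turn L to E, flip to white, move to (4,3). |black|=8
Step 11: on WHITE (4,3): turn R to S, flip to black, move to (5,3). |black|=9
Step 12: on WHITE (5,3): turn R to W, flip to black, move to (5,2). |black|=10
Step 13: on WHITE (5,2): turn R to N, flip to black, move to (4,2). |black|=11
Step 14: on WHITE (4,2): turn R to E, flip to black, move to (4,3). |black|=12
Step 15: on BLACK (4,3): turn L to N, flip to white, move to (3,3). |black|=11
Step 16: on BLACK (3,3): turn L to W, flip to white, move to (3,2). |black|=10
Step 17: on BLACK (3,2): turn L to S, flip to white, move to (4,2). |black|=9
Step 18: on BLACK (4,2): turn L to E, flip to white, move to (4,3). |black|=8
Step 19: on WHITE (4,3): turn R to S, flip to black, move to (5,3). |black|=9

Answer: 9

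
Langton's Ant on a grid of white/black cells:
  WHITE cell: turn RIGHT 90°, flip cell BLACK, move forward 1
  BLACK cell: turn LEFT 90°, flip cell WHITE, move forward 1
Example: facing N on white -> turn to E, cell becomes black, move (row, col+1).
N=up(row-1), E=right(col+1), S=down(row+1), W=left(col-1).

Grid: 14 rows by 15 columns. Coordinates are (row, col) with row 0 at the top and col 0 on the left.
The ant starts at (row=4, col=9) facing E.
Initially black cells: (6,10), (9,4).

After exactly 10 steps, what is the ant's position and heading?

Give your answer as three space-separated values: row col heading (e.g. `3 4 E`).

Step 1: on WHITE (4,9): turn R to S, flip to black, move to (5,9). |black|=3
Step 2: on WHITE (5,9): turn R to W, flip to black, move to (5,8). |black|=4
Step 3: on WHITE (5,8): turn R to N, flip to black, move to (4,8). |black|=5
Step 4: on WHITE (4,8): turn R to E, flip to black, move to (4,9). |black|=6
Step 5: on BLACK (4,9): turn L to N, flip to white, move to (3,9). |black|=5
Step 6: on WHITE (3,9): turn R to E, flip to black, move to (3,10). |black|=6
Step 7: on WHITE (3,10): turn R to S, flip to black, move to (4,10). |black|=7
Step 8: on WHITE (4,10): turn R to W, flip to black, move to (4,9). |black|=8
Step 9: on WHITE (4,9): turn R to N, flip to black, move to (3,9). |black|=9
Step 10: on BLACK (3,9): turn L to W, flip to white, move to (3,8). |black|=8

Answer: 3 8 W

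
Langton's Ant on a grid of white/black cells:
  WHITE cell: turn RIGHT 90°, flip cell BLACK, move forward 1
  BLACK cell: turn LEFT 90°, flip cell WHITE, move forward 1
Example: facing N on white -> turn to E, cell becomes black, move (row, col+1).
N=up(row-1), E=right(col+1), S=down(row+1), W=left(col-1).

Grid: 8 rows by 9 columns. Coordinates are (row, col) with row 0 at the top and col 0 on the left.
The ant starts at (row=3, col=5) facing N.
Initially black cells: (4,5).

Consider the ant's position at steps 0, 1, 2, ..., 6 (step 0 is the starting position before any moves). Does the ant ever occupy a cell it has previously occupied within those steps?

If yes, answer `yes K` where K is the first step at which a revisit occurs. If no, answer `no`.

Answer: no

Derivation:
Step 1: on WHITE (3,5): turn R to E, flip to black, move to (3,6). |black|=2 — new cell
Step 2: on WHITE (3,6): turn R to S, flip to black, move to (4,6). |black|=3 — new cell
Step 3: on WHITE (4,6): turn R to W, flip to black, move to (4,5). |black|=4 — new cell
Step 4: on BLACK (4,5): turn L to S, flip to white, move to (5,5). |black|=3 — new cell
Step 5: on WHITE (5,5): turn R to W, flip to black, move to (5,4). |black|=4 — new cell
Step 6: on WHITE (5,4): turn R to N, flip to black, move to (4,4). |black|=5 — new cell
No revisit within 6 steps.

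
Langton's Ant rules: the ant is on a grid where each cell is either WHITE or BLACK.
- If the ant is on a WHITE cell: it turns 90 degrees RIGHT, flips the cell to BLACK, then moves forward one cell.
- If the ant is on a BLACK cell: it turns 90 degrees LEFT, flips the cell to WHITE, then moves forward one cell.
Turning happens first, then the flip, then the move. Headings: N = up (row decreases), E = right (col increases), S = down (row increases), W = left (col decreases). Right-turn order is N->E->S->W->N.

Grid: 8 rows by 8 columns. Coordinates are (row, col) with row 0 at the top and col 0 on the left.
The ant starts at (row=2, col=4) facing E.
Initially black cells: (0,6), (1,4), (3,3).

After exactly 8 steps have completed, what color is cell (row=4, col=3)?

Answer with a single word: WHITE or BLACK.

Answer: WHITE

Derivation:
Step 1: on WHITE (2,4): turn R to S, flip to black, move to (3,4). |black|=4
Step 2: on WHITE (3,4): turn R to W, flip to black, move to (3,3). |black|=5
Step 3: on BLACK (3,3): turn L to S, flip to white, move to (4,3). |black|=4
Step 4: on WHITE (4,3): turn R to W, flip to black, move to (4,2). |black|=5
Step 5: on WHITE (4,2): turn R to N, flip to black, move to (3,2). |black|=6
Step 6: on WHITE (3,2): turn R to E, flip to black, move to (3,3). |black|=7
Step 7: on WHITE (3,3): turn R to S, flip to black, move to (4,3). |black|=8
Step 8: on BLACK (4,3): turn L to E, flip to white, move to (4,4). |black|=7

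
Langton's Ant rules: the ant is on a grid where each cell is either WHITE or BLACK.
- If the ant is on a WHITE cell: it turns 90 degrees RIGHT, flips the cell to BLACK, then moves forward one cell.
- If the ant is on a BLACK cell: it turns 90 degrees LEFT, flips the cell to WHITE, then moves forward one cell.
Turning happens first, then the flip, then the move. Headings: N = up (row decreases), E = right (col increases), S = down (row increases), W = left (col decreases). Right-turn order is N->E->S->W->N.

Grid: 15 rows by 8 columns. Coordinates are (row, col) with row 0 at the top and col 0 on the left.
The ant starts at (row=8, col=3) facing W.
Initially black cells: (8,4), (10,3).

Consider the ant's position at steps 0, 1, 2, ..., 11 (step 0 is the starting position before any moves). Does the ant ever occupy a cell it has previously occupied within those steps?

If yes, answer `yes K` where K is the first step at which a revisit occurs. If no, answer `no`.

Step 1: on WHITE (8,3): turn R to N, flip to black, move to (7,3). |black|=3 — new cell
Step 2: on WHITE (7,3): turn R to E, flip to black, move to (7,4). |black|=4 — new cell
Step 3: on WHITE (7,4): turn R to S, flip to black, move to (8,4). |black|=5 — new cell
Step 4: on BLACK (8,4): turn L to E, flip to white, move to (8,5). |black|=4 — new cell
Step 5: on WHITE (8,5): turn R to S, flip to black, move to (9,5). |black|=5 — new cell
Step 6: on WHITE (9,5): turn R to W, flip to black, move to (9,4). |black|=6 — new cell
Step 7: on WHITE (9,4): turn R to N, flip to black, move to (8,4). |black|=7 — REVISIT

Answer: yes 7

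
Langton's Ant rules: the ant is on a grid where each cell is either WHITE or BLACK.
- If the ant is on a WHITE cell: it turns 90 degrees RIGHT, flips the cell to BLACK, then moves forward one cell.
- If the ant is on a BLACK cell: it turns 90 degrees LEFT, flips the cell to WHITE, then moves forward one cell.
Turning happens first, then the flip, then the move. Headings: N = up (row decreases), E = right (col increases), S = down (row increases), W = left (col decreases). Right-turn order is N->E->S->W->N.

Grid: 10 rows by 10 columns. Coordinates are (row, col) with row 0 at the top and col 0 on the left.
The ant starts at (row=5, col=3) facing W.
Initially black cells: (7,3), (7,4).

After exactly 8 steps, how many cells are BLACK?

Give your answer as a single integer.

Answer: 8

Derivation:
Step 1: on WHITE (5,3): turn R to N, flip to black, move to (4,3). |black|=3
Step 2: on WHITE (4,3): turn R to E, flip to black, move to (4,4). |black|=4
Step 3: on WHITE (4,4): turn R to S, flip to black, move to (5,4). |black|=5
Step 4: on WHITE (5,4): turn R to W, flip to black, move to (5,3). |black|=6
Step 5: on BLACK (5,3): turn L to S, flip to white, move to (6,3). |black|=5
Step 6: on WHITE (6,3): turn R to W, flip to black, move to (6,2). |black|=6
Step 7: on WHITE (6,2): turn R to N, flip to black, move to (5,2). |black|=7
Step 8: on WHITE (5,2): turn R to E, flip to black, move to (5,3). |black|=8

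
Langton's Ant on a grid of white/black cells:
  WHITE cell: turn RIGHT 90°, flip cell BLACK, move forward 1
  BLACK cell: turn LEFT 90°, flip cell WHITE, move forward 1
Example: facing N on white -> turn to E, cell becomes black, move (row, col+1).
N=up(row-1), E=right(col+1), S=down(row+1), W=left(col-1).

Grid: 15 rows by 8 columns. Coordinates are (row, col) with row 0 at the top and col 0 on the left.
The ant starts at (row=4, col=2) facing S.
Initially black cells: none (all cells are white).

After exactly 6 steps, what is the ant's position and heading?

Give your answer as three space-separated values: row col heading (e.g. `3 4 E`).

Answer: 5 3 S

Derivation:
Step 1: on WHITE (4,2): turn R to W, flip to black, move to (4,1). |black|=1
Step 2: on WHITE (4,1): turn R to N, flip to black, move to (3,1). |black|=2
Step 3: on WHITE (3,1): turn R to E, flip to black, move to (3,2). |black|=3
Step 4: on WHITE (3,2): turn R to S, flip to black, move to (4,2). |black|=4
Step 5: on BLACK (4,2): turn L to E, flip to white, move to (4,3). |black|=3
Step 6: on WHITE (4,3): turn R to S, flip to black, move to (5,3). |black|=4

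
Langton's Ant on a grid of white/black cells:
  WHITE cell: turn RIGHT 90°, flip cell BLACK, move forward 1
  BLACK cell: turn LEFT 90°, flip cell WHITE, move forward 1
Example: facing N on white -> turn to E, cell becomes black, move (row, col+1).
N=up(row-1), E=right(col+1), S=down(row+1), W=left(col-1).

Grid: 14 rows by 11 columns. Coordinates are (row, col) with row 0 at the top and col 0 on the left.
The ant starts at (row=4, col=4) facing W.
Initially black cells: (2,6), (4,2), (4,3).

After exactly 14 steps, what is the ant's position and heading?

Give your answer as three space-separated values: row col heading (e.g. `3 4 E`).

Step 1: on WHITE (4,4): turn R to N, flip to black, move to (3,4). |black|=4
Step 2: on WHITE (3,4): turn R to E, flip to black, move to (3,5). |black|=5
Step 3: on WHITE (3,5): turn R to S, flip to black, move to (4,5). |black|=6
Step 4: on WHITE (4,5): turn R to W, flip to black, move to (4,4). |black|=7
Step 5: on BLACK (4,4): turn L to S, flip to white, move to (5,4). |black|=6
Step 6: on WHITE (5,4): turn R to W, flip to black, move to (5,3). |black|=7
Step 7: on WHITE (5,3): turn R to N, flip to black, move to (4,3). |black|=8
Step 8: on BLACK (4,3): turn L to W, flip to white, move to (4,2). |black|=7
Step 9: on BLACK (4,2): turn L to S, flip to white, move to (5,2). |black|=6
Step 10: on WHITE (5,2): turn R to W, flip to black, move to (5,1). |black|=7
Step 11: on WHITE (5,1): turn R to N, flip to black, move to (4,1). |black|=8
Step 12: on WHITE (4,1): turn R to E, flip to black, move to (4,2). |black|=9
Step 13: on WHITE (4,2): turn R to S, flip to black, move to (5,2). |black|=10
Step 14: on BLACK (5,2): turn L to E, flip to white, move to (5,3). |black|=9

Answer: 5 3 E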